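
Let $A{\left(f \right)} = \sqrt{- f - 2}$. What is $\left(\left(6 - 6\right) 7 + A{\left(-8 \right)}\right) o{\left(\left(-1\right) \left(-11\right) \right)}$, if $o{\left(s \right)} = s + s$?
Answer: $22 \sqrt{6} \approx 53.889$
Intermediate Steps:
$A{\left(f \right)} = \sqrt{-2 - f}$
$o{\left(s \right)} = 2 s$
$\left(\left(6 - 6\right) 7 + A{\left(-8 \right)}\right) o{\left(\left(-1\right) \left(-11\right) \right)} = \left(\left(6 - 6\right) 7 + \sqrt{-2 - -8}\right) 2 \left(\left(-1\right) \left(-11\right)\right) = \left(0 \cdot 7 + \sqrt{-2 + 8}\right) 2 \cdot 11 = \left(0 + \sqrt{6}\right) 22 = \sqrt{6} \cdot 22 = 22 \sqrt{6}$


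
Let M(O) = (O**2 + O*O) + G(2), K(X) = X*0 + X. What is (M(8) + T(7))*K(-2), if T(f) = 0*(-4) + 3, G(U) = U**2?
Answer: -270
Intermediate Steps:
K(X) = X (K(X) = 0 + X = X)
T(f) = 3 (T(f) = 0 + 3 = 3)
M(O) = 4 + 2*O**2 (M(O) = (O**2 + O*O) + 2**2 = (O**2 + O**2) + 4 = 2*O**2 + 4 = 4 + 2*O**2)
(M(8) + T(7))*K(-2) = ((4 + 2*8**2) + 3)*(-2) = ((4 + 2*64) + 3)*(-2) = ((4 + 128) + 3)*(-2) = (132 + 3)*(-2) = 135*(-2) = -270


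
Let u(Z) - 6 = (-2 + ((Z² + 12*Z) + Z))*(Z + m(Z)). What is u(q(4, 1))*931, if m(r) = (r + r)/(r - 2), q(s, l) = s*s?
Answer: 7870674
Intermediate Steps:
q(s, l) = s²
m(r) = 2*r/(-2 + r) (m(r) = (2*r)/(-2 + r) = 2*r/(-2 + r))
u(Z) = 6 + (Z + 2*Z/(-2 + Z))*(-2 + Z² + 13*Z) (u(Z) = 6 + (-2 + ((Z² + 12*Z) + Z))*(Z + 2*Z/(-2 + Z)) = 6 + (-2 + (Z² + 13*Z))*(Z + 2*Z/(-2 + Z)) = 6 + (-2 + Z² + 13*Z)*(Z + 2*Z/(-2 + Z)) = 6 + (Z + 2*Z/(-2 + Z))*(-2 + Z² + 13*Z))
u(q(4, 1))*931 = ((-12 + (4²)⁴ - 2*(4²)² + 6*4² + 13*(4²)³)/(-2 + 4²))*931 = ((-12 + 16⁴ - 2*16² + 6*16 + 13*16³)/(-2 + 16))*931 = ((-12 + 65536 - 2*256 + 96 + 13*4096)/14)*931 = ((-12 + 65536 - 512 + 96 + 53248)/14)*931 = ((1/14)*118356)*931 = 8454*931 = 7870674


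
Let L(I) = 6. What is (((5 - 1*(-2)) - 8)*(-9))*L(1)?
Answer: 54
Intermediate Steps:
(((5 - 1*(-2)) - 8)*(-9))*L(1) = (((5 - 1*(-2)) - 8)*(-9))*6 = (((5 + 2) - 8)*(-9))*6 = ((7 - 8)*(-9))*6 = -1*(-9)*6 = 9*6 = 54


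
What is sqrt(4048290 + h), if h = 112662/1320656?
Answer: 3*sqrt(49033009565737998)/330164 ≈ 2012.0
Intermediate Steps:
h = 56331/660328 (h = 112662*(1/1320656) = 56331/660328 ≈ 0.085308)
sqrt(4048290 + h) = sqrt(4048290 + 56331/660328) = sqrt(2673199295451/660328) = 3*sqrt(49033009565737998)/330164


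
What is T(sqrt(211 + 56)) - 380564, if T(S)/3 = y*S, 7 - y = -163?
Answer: -380564 + 510*sqrt(267) ≈ -3.7223e+5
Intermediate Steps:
y = 170 (y = 7 - 1*(-163) = 7 + 163 = 170)
T(S) = 510*S (T(S) = 3*(170*S) = 510*S)
T(sqrt(211 + 56)) - 380564 = 510*sqrt(211 + 56) - 380564 = 510*sqrt(267) - 380564 = -380564 + 510*sqrt(267)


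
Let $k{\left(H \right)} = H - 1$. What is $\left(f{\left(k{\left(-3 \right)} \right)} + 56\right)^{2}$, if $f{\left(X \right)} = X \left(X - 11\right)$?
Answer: $13456$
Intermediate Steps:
$k{\left(H \right)} = -1 + H$ ($k{\left(H \right)} = H - 1 = -1 + H$)
$f{\left(X \right)} = X \left(-11 + X\right)$
$\left(f{\left(k{\left(-3 \right)} \right)} + 56\right)^{2} = \left(\left(-1 - 3\right) \left(-11 - 4\right) + 56\right)^{2} = \left(- 4 \left(-11 - 4\right) + 56\right)^{2} = \left(\left(-4\right) \left(-15\right) + 56\right)^{2} = \left(60 + 56\right)^{2} = 116^{2} = 13456$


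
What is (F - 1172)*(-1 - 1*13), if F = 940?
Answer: 3248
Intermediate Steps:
(F - 1172)*(-1 - 1*13) = (940 - 1172)*(-1 - 1*13) = -232*(-1 - 13) = -232*(-14) = 3248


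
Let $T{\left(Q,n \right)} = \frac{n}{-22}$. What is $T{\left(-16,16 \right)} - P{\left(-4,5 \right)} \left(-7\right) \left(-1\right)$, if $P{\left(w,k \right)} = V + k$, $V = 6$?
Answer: $- \frac{855}{11} \approx -77.727$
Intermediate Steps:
$T{\left(Q,n \right)} = - \frac{n}{22}$ ($T{\left(Q,n \right)} = n \left(- \frac{1}{22}\right) = - \frac{n}{22}$)
$P{\left(w,k \right)} = 6 + k$
$T{\left(-16,16 \right)} - P{\left(-4,5 \right)} \left(-7\right) \left(-1\right) = \left(- \frac{1}{22}\right) 16 - \left(6 + 5\right) \left(-7\right) \left(-1\right) = - \frac{8}{11} - 11 \left(-7\right) \left(-1\right) = - \frac{8}{11} - \left(-77\right) \left(-1\right) = - \frac{8}{11} - 77 = - \frac{855}{11}$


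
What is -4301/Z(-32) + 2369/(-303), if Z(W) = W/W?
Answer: -1305572/303 ≈ -4308.8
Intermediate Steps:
Z(W) = 1
-4301/Z(-32) + 2369/(-303) = -4301/1 + 2369/(-303) = -4301*1 + 2369*(-1/303) = -4301 - 2369/303 = -1305572/303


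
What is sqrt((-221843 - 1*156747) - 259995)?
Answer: I*sqrt(638585) ≈ 799.12*I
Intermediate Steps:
sqrt((-221843 - 1*156747) - 259995) = sqrt((-221843 - 156747) - 259995) = sqrt(-378590 - 259995) = sqrt(-638585) = I*sqrt(638585)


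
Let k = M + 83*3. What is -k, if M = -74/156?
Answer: -19385/78 ≈ -248.53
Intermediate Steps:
M = -37/78 (M = -74*1/156 = -37/78 ≈ -0.47436)
k = 19385/78 (k = -37/78 + 83*3 = -37/78 + 249 = 19385/78 ≈ 248.53)
-k = -1*19385/78 = -19385/78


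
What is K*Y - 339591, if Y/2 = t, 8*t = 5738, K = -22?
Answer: -371150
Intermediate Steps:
t = 2869/4 (t = (1/8)*5738 = 2869/4 ≈ 717.25)
Y = 2869/2 (Y = 2*(2869/4) = 2869/2 ≈ 1434.5)
K*Y - 339591 = -22*2869/2 - 339591 = -31559 - 339591 = -371150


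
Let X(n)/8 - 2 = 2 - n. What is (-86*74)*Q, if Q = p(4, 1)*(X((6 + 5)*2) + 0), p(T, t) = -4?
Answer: -3665664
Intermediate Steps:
X(n) = 32 - 8*n (X(n) = 16 + 8*(2 - n) = 16 + (16 - 8*n) = 32 - 8*n)
Q = 576 (Q = -4*((32 - 8*(6 + 5)*2) + 0) = -4*((32 - 88*2) + 0) = -4*((32 - 8*22) + 0) = -4*((32 - 176) + 0) = -4*(-144 + 0) = -4*(-144) = 576)
(-86*74)*Q = -86*74*576 = -6364*576 = -3665664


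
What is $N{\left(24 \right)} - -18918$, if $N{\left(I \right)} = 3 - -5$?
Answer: $18926$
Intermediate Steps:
$N{\left(I \right)} = 8$ ($N{\left(I \right)} = 3 + 5 = 8$)
$N{\left(24 \right)} - -18918 = 8 - -18918 = 8 + 18918 = 18926$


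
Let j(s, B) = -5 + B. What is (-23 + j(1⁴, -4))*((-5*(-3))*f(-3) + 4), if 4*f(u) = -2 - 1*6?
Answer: 832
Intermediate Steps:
f(u) = -2 (f(u) = (-2 - 1*6)/4 = (-2 - 6)/4 = (¼)*(-8) = -2)
(-23 + j(1⁴, -4))*((-5*(-3))*f(-3) + 4) = (-23 + (-5 - 4))*(-5*(-3)*(-2) + 4) = (-23 - 9)*(15*(-2) + 4) = -32*(-30 + 4) = -32*(-26) = 832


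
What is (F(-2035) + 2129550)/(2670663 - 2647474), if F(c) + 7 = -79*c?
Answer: 2290308/23189 ≈ 98.767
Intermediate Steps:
F(c) = -7 - 79*c
(F(-2035) + 2129550)/(2670663 - 2647474) = ((-7 - 79*(-2035)) + 2129550)/(2670663 - 2647474) = ((-7 + 160765) + 2129550)/23189 = (160758 + 2129550)*(1/23189) = 2290308*(1/23189) = 2290308/23189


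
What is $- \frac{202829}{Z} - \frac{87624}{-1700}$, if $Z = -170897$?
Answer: $\frac{3829872007}{72631225} \approx 52.73$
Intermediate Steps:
$- \frac{202829}{Z} - \frac{87624}{-1700} = - \frac{202829}{-170897} - \frac{87624}{-1700} = \left(-202829\right) \left(- \frac{1}{170897}\right) - - \frac{21906}{425} = \frac{202829}{170897} + \frac{21906}{425} = \frac{3829872007}{72631225}$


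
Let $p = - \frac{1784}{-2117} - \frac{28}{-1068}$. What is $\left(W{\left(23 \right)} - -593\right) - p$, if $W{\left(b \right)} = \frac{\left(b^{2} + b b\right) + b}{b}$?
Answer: $\frac{361261813}{565239} \approx 639.13$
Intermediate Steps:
$W{\left(b \right)} = \frac{b + 2 b^{2}}{b}$ ($W{\left(b \right)} = \frac{\left(b^{2} + b^{2}\right) + b}{b} = \frac{2 b^{2} + b}{b} = \frac{b + 2 b^{2}}{b}$)
$p = \frac{491147}{565239}$ ($p = \left(-1784\right) \left(- \frac{1}{2117}\right) - - \frac{7}{267} = \frac{1784}{2117} + \frac{7}{267} = \frac{491147}{565239} \approx 0.86892$)
$\left(W{\left(23 \right)} - -593\right) - p = \left(\left(1 + 2 \cdot 23\right) - -593\right) - \frac{491147}{565239} = \left(\left(1 + 46\right) + 593\right) - \frac{491147}{565239} = \left(47 + 593\right) - \frac{491147}{565239} = 640 - \frac{491147}{565239} = \frac{361261813}{565239}$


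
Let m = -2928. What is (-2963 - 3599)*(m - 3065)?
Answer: 39326066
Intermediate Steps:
(-2963 - 3599)*(m - 3065) = (-2963 - 3599)*(-2928 - 3065) = -6562*(-5993) = 39326066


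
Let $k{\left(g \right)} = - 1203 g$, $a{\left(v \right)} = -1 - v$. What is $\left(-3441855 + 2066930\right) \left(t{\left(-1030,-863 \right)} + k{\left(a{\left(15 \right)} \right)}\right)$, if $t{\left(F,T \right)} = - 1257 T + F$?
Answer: $-1516554649325$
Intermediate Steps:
$t{\left(F,T \right)} = F - 1257 T$
$\left(-3441855 + 2066930\right) \left(t{\left(-1030,-863 \right)} + k{\left(a{\left(15 \right)} \right)}\right) = \left(-3441855 + 2066930\right) \left(\left(-1030 - -1084791\right) - 1203 \left(-1 - 15\right)\right) = - 1374925 \left(\left(-1030 + 1084791\right) - 1203 \left(-1 - 15\right)\right) = - 1374925 \left(1083761 - -19248\right) = - 1374925 \left(1083761 + 19248\right) = \left(-1374925\right) 1103009 = -1516554649325$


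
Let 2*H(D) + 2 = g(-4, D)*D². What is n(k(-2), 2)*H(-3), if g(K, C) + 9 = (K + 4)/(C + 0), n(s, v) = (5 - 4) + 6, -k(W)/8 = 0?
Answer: -581/2 ≈ -290.50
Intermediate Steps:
k(W) = 0 (k(W) = -8*0 = 0)
n(s, v) = 7 (n(s, v) = 1 + 6 = 7)
g(K, C) = -9 + (4 + K)/C (g(K, C) = -9 + (K + 4)/(C + 0) = -9 + (4 + K)/C)
H(D) = -1 - 9*D²/2 (H(D) = -1 + (((4 - 4 - 9*D)/D)*D²)/2 = -1 + (((-9*D)/D)*D²)/2 = -1 + (-9*D²)/2 = -1 - 9*D²/2)
n(k(-2), 2)*H(-3) = 7*(-1 - 9/2*(-3)²) = 7*(-1 - 9/2*9) = 7*(-1 - 81/2) = 7*(-83/2) = -581/2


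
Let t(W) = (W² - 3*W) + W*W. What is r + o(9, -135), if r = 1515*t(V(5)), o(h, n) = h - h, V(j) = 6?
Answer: 81810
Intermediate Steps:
t(W) = -3*W + 2*W² (t(W) = (W² - 3*W) + W² = -3*W + 2*W²)
o(h, n) = 0
r = 81810 (r = 1515*(6*(-3 + 2*6)) = 1515*(6*(-3 + 12)) = 1515*(6*9) = 1515*54 = 81810)
r + o(9, -135) = 81810 + 0 = 81810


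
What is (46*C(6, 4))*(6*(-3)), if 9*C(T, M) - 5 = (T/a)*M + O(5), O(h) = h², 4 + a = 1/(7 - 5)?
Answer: -14904/7 ≈ -2129.1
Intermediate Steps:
a = -7/2 (a = -4 + 1/(7 - 5) = -4 + 1/2 = -4 + ½ = -7/2 ≈ -3.5000)
C(T, M) = 10/3 - 2*M*T/63 (C(T, M) = 5/9 + ((T/(-7/2))*M + 5²)/9 = 5/9 + ((-2*T/7)*M + 25)/9 = 5/9 + (-2*M*T/7 + 25)/9 = 5/9 + (25 - 2*M*T/7)/9 = 5/9 + (25/9 - 2*M*T/63) = 10/3 - 2*M*T/63)
(46*C(6, 4))*(6*(-3)) = (46*(10/3 - 2/63*4*6))*(6*(-3)) = (46*(10/3 - 16/21))*(-18) = (46*(18/7))*(-18) = (828/7)*(-18) = -14904/7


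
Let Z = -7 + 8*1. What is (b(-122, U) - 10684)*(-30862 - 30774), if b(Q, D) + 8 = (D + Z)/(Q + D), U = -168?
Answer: 95551609634/145 ≈ 6.5898e+8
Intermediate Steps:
Z = 1 (Z = -7 + 8 = 1)
b(Q, D) = -8 + (1 + D)/(D + Q) (b(Q, D) = -8 + (D + 1)/(Q + D) = -8 + (1 + D)/(D + Q))
(b(-122, U) - 10684)*(-30862 - 30774) = ((1 - 8*(-122) - 7*(-168))/(-168 - 122) - 10684)*(-30862 - 30774) = ((1 + 976 + 1176)/(-290) - 10684)*(-61636) = (-1/290*2153 - 10684)*(-61636) = (-2153/290 - 10684)*(-61636) = -3100513/290*(-61636) = 95551609634/145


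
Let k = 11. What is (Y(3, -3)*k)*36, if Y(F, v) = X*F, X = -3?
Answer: -3564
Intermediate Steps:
Y(F, v) = -3*F
(Y(3, -3)*k)*36 = (-3*3*11)*36 = -9*11*36 = -99*36 = -3564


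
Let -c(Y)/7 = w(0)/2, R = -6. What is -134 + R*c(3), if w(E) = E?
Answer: -134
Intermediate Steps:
c(Y) = 0 (c(Y) = -0/2 = -7*0 = 0)
-134 + R*c(3) = -134 - 6*0 = -134 + 0 = -134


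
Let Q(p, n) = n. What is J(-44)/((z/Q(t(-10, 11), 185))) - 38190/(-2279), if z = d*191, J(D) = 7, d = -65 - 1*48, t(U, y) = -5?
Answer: 821303465/49187657 ≈ 16.697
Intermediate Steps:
d = -113 (d = -65 - 48 = -113)
z = -21583 (z = -113*191 = -21583)
J(-44)/((z/Q(t(-10, 11), 185))) - 38190/(-2279) = 7/((-21583/185)) - 38190/(-2279) = 7/((-21583*1/185)) - 38190*(-1/2279) = 7/(-21583/185) + 38190/2279 = 7*(-185/21583) + 38190/2279 = -1295/21583 + 38190/2279 = 821303465/49187657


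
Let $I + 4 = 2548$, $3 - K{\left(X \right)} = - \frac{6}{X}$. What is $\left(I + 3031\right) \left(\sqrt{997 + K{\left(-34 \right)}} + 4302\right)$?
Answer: $23983650 + \frac{5575 \sqrt{288949}}{17} \approx 2.416 \cdot 10^{7}$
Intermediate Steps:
$K{\left(X \right)} = 3 + \frac{6}{X}$ ($K{\left(X \right)} = 3 - - \frac{6}{X} = 3 + \frac{6}{X}$)
$I = 2544$ ($I = -4 + 2548 = 2544$)
$\left(I + 3031\right) \left(\sqrt{997 + K{\left(-34 \right)}} + 4302\right) = \left(2544 + 3031\right) \left(\sqrt{997 + \left(3 + \frac{6}{-34}\right)} + 4302\right) = 5575 \left(\sqrt{997 + \left(3 + 6 \left(- \frac{1}{34}\right)\right)} + 4302\right) = 5575 \left(\sqrt{997 + \left(3 - \frac{3}{17}\right)} + 4302\right) = 5575 \left(\sqrt{997 + \frac{48}{17}} + 4302\right) = 5575 \left(\sqrt{\frac{16997}{17}} + 4302\right) = 5575 \left(\frac{\sqrt{288949}}{17} + 4302\right) = 5575 \left(4302 + \frac{\sqrt{288949}}{17}\right) = 23983650 + \frac{5575 \sqrt{288949}}{17}$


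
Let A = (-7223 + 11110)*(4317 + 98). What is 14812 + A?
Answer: 17175917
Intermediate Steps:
A = 17161105 (A = 3887*4415 = 17161105)
14812 + A = 14812 + 17161105 = 17175917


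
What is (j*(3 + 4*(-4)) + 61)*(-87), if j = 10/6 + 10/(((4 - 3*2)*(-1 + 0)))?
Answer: 2233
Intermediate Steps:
j = 20/3 (j = 10*(⅙) + 10/(((4 - 6)*(-1))) = 5/3 + 10/((-2*(-1))) = 5/3 + 10/2 = 5/3 + 10*(½) = 5/3 + 5 = 20/3 ≈ 6.6667)
(j*(3 + 4*(-4)) + 61)*(-87) = (20*(3 + 4*(-4))/3 + 61)*(-87) = (20*(3 - 16)/3 + 61)*(-87) = ((20/3)*(-13) + 61)*(-87) = (-260/3 + 61)*(-87) = -77/3*(-87) = 2233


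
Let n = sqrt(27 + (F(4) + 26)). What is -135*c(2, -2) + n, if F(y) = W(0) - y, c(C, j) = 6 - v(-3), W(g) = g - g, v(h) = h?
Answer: -1208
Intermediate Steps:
W(g) = 0
c(C, j) = 9 (c(C, j) = 6 - 1*(-3) = 6 + 3 = 9)
F(y) = -y (F(y) = 0 - y = -y)
n = 7 (n = sqrt(27 + (-1*4 + 26)) = sqrt(27 + (-4 + 26)) = sqrt(27 + 22) = sqrt(49) = 7)
-135*c(2, -2) + n = -135*9 + 7 = -1215 + 7 = -1208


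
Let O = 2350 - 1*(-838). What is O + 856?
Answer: 4044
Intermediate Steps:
O = 3188 (O = 2350 + 838 = 3188)
O + 856 = 3188 + 856 = 4044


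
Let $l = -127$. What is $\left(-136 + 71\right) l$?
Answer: $8255$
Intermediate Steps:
$\left(-136 + 71\right) l = \left(-136 + 71\right) \left(-127\right) = \left(-65\right) \left(-127\right) = 8255$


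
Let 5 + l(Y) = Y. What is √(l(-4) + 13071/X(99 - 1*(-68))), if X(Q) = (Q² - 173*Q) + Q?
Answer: I*√17189310/835 ≈ 4.9653*I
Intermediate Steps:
l(Y) = -5 + Y
X(Q) = Q² - 172*Q
√(l(-4) + 13071/X(99 - 1*(-68))) = √((-5 - 4) + 13071/(((99 - 1*(-68))*(-172 + (99 - 1*(-68)))))) = √(-9 + 13071/(((99 + 68)*(-172 + (99 + 68))))) = √(-9 + 13071/((167*(-172 + 167)))) = √(-9 + 13071/((167*(-5)))) = √(-9 + 13071/(-835)) = √(-9 + 13071*(-1/835)) = √(-9 - 13071/835) = √(-20586/835) = I*√17189310/835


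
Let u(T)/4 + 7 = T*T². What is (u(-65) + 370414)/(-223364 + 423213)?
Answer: -728114/199849 ≈ -3.6433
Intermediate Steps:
u(T) = -28 + 4*T³ (u(T) = -28 + 4*(T*T²) = -28 + 4*T³)
(u(-65) + 370414)/(-223364 + 423213) = ((-28 + 4*(-65)³) + 370414)/(-223364 + 423213) = ((-28 + 4*(-274625)) + 370414)/199849 = ((-28 - 1098500) + 370414)*(1/199849) = (-1098528 + 370414)*(1/199849) = -728114*1/199849 = -728114/199849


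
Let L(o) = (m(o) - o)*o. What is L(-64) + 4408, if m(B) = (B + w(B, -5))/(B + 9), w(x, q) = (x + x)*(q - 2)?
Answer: 70408/55 ≈ 1280.1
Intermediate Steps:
w(x, q) = 2*x*(-2 + q) (w(x, q) = (2*x)*(-2 + q) = 2*x*(-2 + q))
m(B) = -13*B/(9 + B) (m(B) = (B + 2*B*(-2 - 5))/(B + 9) = (B + 2*B*(-7))/(9 + B) = (B - 14*B)/(9 + B) = (-13*B)/(9 + B) = -13*B/(9 + B))
L(o) = o*(-o - 13*o/(9 + o)) (L(o) = (-13*o/(9 + o) - o)*o = (-o - 13*o/(9 + o))*o = o*(-o - 13*o/(9 + o)))
L(-64) + 4408 = -1*(-64)²*(22 - 64)/(9 - 64) + 4408 = -1*4096*(-42)/(-55) + 4408 = -1*4096*(-1/55)*(-42) + 4408 = -172032/55 + 4408 = 70408/55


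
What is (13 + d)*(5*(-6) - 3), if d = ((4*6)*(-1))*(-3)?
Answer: -2805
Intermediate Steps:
d = 72 (d = (24*(-1))*(-3) = -24*(-3) = 72)
(13 + d)*(5*(-6) - 3) = (13 + 72)*(5*(-6) - 3) = 85*(-30 - 3) = 85*(-33) = -2805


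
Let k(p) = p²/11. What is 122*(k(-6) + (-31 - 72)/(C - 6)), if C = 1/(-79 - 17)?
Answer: 15803880/6347 ≈ 2490.0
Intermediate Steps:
k(p) = p²/11
C = -1/96 (C = 1/(-96) = -1/96 ≈ -0.010417)
122*(k(-6) + (-31 - 72)/(C - 6)) = 122*((1/11)*(-6)² + (-31 - 72)/(-1/96 - 6)) = 122*((1/11)*36 - 103/(-577/96)) = 122*(36/11 - 103*(-96/577)) = 122*(36/11 + 9888/577) = 122*(129540/6347) = 15803880/6347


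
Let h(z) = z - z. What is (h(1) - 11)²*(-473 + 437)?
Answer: -4356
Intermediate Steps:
h(z) = 0
(h(1) - 11)²*(-473 + 437) = (0 - 11)²*(-473 + 437) = (-11)²*(-36) = 121*(-36) = -4356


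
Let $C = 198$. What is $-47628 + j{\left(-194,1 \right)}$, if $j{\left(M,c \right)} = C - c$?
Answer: $-47431$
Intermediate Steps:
$j{\left(M,c \right)} = 198 - c$
$-47628 + j{\left(-194,1 \right)} = -47628 + \left(198 - 1\right) = -47628 + 197 = -47431$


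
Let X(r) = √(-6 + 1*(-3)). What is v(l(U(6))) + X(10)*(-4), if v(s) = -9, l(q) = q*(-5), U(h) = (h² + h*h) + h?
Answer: -9 - 12*I ≈ -9.0 - 12.0*I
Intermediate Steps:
U(h) = h + 2*h² (U(h) = (h² + h²) + h = 2*h² + h = h + 2*h²)
l(q) = -5*q
X(r) = 3*I (X(r) = √(-6 - 3) = √(-9) = 3*I)
v(l(U(6))) + X(10)*(-4) = -9 + (3*I)*(-4) = -9 - 12*I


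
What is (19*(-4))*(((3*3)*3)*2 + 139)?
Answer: -14668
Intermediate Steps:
(19*(-4))*(((3*3)*3)*2 + 139) = -76*((9*3)*2 + 139) = -76*(27*2 + 139) = -76*(54 + 139) = -76*193 = -14668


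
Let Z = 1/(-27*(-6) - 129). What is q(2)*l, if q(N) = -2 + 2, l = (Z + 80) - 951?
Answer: 0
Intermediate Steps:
Z = 1/33 (Z = 1/(162 - 129) = 1/33 ≈ 0.030303)
l = -28742/33 (l = (1/33 + 80) - 951 = 2641/33 - 951 = -28742/33 ≈ -870.97)
q(N) = 0
q(2)*l = 0*(-28742/33) = 0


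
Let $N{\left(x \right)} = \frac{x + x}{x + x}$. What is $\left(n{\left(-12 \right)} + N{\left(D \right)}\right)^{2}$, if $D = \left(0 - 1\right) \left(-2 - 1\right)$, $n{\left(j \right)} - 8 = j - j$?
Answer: $81$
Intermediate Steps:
$n{\left(j \right)} = 8$ ($n{\left(j \right)} = 8 + \left(j - j\right) = 8 + 0 = 8$)
$D = 3$ ($D = \left(-1\right) \left(-3\right) = 3$)
$N{\left(x \right)} = 1$ ($N{\left(x \right)} = \frac{2 x}{2 x} = 2 x \frac{1}{2 x} = 1$)
$\left(n{\left(-12 \right)} + N{\left(D \right)}\right)^{2} = \left(8 + 1\right)^{2} = 9^{2} = 81$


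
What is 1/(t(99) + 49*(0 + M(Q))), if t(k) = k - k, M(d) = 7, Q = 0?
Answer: 1/343 ≈ 0.0029155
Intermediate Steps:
t(k) = 0
1/(t(99) + 49*(0 + M(Q))) = 1/(0 + 49*(0 + 7)) = 1/(0 + 49*7) = 1/(0 + 343) = 1/343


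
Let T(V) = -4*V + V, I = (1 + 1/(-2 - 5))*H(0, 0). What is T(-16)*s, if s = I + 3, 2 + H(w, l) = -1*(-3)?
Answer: 1296/7 ≈ 185.14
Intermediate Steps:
H(w, l) = 1 (H(w, l) = -2 - 1*(-3) = -2 + 3 = 1)
I = 6/7 (I = (1 + 1/(-2 - 5))*1 = (1 + 1/(-7))*1 = (1 - 1/7)*1 = (6/7)*1 = 6/7 ≈ 0.85714)
s = 27/7 (s = 6/7 + 3 = 27/7 ≈ 3.8571)
T(V) = -3*V
T(-16)*s = -3*(-16)*(27/7) = 48*(27/7) = 1296/7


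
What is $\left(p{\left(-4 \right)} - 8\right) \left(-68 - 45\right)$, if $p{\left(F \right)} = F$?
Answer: $1356$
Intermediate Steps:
$\left(p{\left(-4 \right)} - 8\right) \left(-68 - 45\right) = \left(-4 - 8\right) \left(-68 - 45\right) = \left(-12\right) \left(-113\right) = 1356$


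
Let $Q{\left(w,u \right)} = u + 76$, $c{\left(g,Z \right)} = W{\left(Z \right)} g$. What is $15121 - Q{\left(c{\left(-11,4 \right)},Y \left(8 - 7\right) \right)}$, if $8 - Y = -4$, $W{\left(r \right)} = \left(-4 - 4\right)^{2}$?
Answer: $15033$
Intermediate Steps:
$W{\left(r \right)} = 64$ ($W{\left(r \right)} = \left(-8\right)^{2} = 64$)
$Y = 12$ ($Y = 8 - -4 = 8 + 4 = 12$)
$c{\left(g,Z \right)} = 64 g$
$Q{\left(w,u \right)} = 76 + u$
$15121 - Q{\left(c{\left(-11,4 \right)},Y \left(8 - 7\right) \right)} = 15121 - \left(76 + 12 \left(8 - 7\right)\right) = 15121 - \left(76 + 12 \cdot 1\right) = 15121 - \left(76 + 12\right) = 15121 - 88 = 15033$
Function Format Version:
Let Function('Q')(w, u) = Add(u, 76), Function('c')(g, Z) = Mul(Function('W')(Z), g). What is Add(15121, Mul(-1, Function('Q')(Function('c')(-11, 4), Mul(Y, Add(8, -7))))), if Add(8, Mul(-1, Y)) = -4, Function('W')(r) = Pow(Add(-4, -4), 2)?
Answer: 15033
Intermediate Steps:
Function('W')(r) = 64 (Function('W')(r) = Pow(-8, 2) = 64)
Y = 12 (Y = Add(8, Mul(-1, -4)) = Add(8, 4) = 12)
Function('c')(g, Z) = Mul(64, g)
Function('Q')(w, u) = Add(76, u)
Add(15121, Mul(-1, Function('Q')(Function('c')(-11, 4), Mul(Y, Add(8, -7))))) = Add(15121, Mul(-1, Add(76, Mul(12, Add(8, -7))))) = Add(15121, Mul(-1, Add(76, Mul(12, 1)))) = Add(15121, Mul(-1, Add(76, 12))) = Add(15121, Mul(-1, 88)) = Add(15121, -88) = 15033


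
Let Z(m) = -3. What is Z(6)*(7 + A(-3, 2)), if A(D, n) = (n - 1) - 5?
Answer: -9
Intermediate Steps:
A(D, n) = -6 + n (A(D, n) = (-1 + n) - 5 = -6 + n)
Z(6)*(7 + A(-3, 2)) = -3*(7 + (-6 + 2)) = -3*(7 - 4) = -3*3 = -9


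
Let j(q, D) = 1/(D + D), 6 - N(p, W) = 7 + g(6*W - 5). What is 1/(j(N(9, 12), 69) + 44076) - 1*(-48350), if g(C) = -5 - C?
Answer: 294088343288/6082489 ≈ 48350.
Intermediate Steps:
N(p, W) = -1 + 6*W (N(p, W) = 6 - (7 + (-5 - (6*W - 5))) = 6 - (7 + (-5 - (-5 + 6*W))) = 6 - (7 + (-5 + (5 - 6*W))) = 6 - (7 - 6*W) = 6 + (-7 + 6*W) = -1 + 6*W)
j(q, D) = 1/(2*D)
1/(j(N(9, 12), 69) + 44076) - 1*(-48350) = 1/((½)/69 + 44076) - 1*(-48350) = 1/((½)*(1/69) + 44076) + 48350 = 1/(1/138 + 44076) + 48350 = 1/(6082489/138) + 48350 = 138/6082489 + 48350 = 294088343288/6082489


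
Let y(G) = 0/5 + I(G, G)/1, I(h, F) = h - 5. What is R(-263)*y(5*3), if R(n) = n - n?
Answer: 0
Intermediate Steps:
I(h, F) = -5 + h
R(n) = 0
y(G) = -5 + G (y(G) = 0/5 + (-5 + G)/1 = 0*(1/5) + (-5 + G)*1 = 0 + (-5 + G) = -5 + G)
R(-263)*y(5*3) = 0*(-5 + 5*3) = 0*(-5 + 15) = 0*10 = 0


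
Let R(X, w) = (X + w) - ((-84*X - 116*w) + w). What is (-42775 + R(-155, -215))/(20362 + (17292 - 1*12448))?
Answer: -40445/12603 ≈ -3.2092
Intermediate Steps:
R(X, w) = 85*X + 116*w (R(X, w) = (X + w) - ((-116*w - 84*X) + w) = (X + w) - (-115*w - 84*X) = (X + w) + (84*X + 115*w) = 85*X + 116*w)
(-42775 + R(-155, -215))/(20362 + (17292 - 1*12448)) = (-42775 + (85*(-155) + 116*(-215)))/(20362 + (17292 - 1*12448)) = (-42775 + (-13175 - 24940))/(20362 + (17292 - 12448)) = (-42775 - 38115)/(20362 + 4844) = -80890/25206 = -80890*1/25206 = -40445/12603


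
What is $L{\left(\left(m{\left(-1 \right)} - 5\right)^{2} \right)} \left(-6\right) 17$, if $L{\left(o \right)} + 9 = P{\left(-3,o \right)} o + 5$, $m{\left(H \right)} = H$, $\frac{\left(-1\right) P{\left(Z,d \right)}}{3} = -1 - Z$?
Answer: $22440$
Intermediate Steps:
$P{\left(Z,d \right)} = 3 + 3 Z$ ($P{\left(Z,d \right)} = - 3 \left(-1 - Z\right) = 3 + 3 Z$)
$L{\left(o \right)} = -4 - 6 o$ ($L{\left(o \right)} = -9 + \left(\left(3 + 3 \left(-3\right)\right) o + 5\right) = -9 + \left(\left(3 - 9\right) o + 5\right) = -9 - \left(-5 + 6 o\right) = -4 - 6 o$)
$L{\left(\left(m{\left(-1 \right)} - 5\right)^{2} \right)} \left(-6\right) 17 = \left(-4 - 6 \left(-1 - 5\right)^{2}\right) \left(-6\right) 17 = \left(-4 - 6 \left(-6\right)^{2}\right) \left(-6\right) 17 = \left(-4 - 216\right) \left(-6\right) 17 = \left(-220\right) \left(-6\right) 17 = 1320 \cdot 17 = 22440$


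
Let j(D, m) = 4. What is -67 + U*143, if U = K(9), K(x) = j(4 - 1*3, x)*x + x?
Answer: 6368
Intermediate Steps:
K(x) = 5*x (K(x) = 4*x + x = 5*x)
U = 45 (U = 5*9 = 45)
-67 + U*143 = -67 + 45*143 = -67 + 6435 = 6368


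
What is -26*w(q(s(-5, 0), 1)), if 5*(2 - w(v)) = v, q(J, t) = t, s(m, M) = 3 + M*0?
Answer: -234/5 ≈ -46.800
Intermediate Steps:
s(m, M) = 3 (s(m, M) = 3 + 0 = 3)
w(v) = 2 - v/5
-26*w(q(s(-5, 0), 1)) = -26*(2 - ⅕*1) = -26*(2 - ⅕) = -26*9/5 = -234/5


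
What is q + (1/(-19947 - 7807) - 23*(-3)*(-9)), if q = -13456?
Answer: -390693059/27754 ≈ -14077.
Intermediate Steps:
q + (1/(-19947 - 7807) - 23*(-3)*(-9)) = -13456 + (1/(-19947 - 7807) - 23*(-3)*(-9)) = -13456 + (1/(-27754) - (-69)*(-9)) = -13456 + (-1/27754 - 1*621) = -13456 + (-1/27754 - 621) = -13456 - 17235235/27754 = -390693059/27754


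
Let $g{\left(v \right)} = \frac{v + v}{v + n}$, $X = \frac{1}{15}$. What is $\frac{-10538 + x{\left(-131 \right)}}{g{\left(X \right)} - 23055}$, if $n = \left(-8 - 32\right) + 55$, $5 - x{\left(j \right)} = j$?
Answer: $\frac{587713}{1302607} \approx 0.45118$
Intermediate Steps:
$x{\left(j \right)} = 5 - j$
$X = \frac{1}{15} \approx 0.066667$
$n = 15$ ($n = -40 + 55 = 15$)
$g{\left(v \right)} = \frac{2 v}{15 + v}$ ($g{\left(v \right)} = \frac{v + v}{v + 15} = \frac{2 v}{15 + v}$)
$\frac{-10538 + x{\left(-131 \right)}}{g{\left(X \right)} - 23055} = \frac{-10538 + \left(5 - -131\right)}{2 \cdot \frac{1}{15} \frac{1}{15 + \frac{1}{15}} - 23055} = \frac{-10538 + \left(5 + 131\right)}{2 \cdot \frac{1}{15} \frac{1}{\frac{226}{15}} - 23055} = \frac{-10538 + 136}{2 \cdot \frac{1}{15} \cdot \frac{15}{226} - 23055} = - \frac{10402}{\frac{1}{113} - 23055} = - \frac{10402}{- \frac{2605214}{113}} = \left(-10402\right) \left(- \frac{113}{2605214}\right) = \frac{587713}{1302607}$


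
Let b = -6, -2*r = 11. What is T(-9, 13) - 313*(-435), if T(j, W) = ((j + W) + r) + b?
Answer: 272295/2 ≈ 1.3615e+5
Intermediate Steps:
r = -11/2 (r = -½*11 = -11/2 ≈ -5.5000)
T(j, W) = -23/2 + W + j (T(j, W) = ((j + W) - 11/2) - 6 = ((W + j) - 11/2) - 6 = (-11/2 + W + j) - 6 = -23/2 + W + j)
T(-9, 13) - 313*(-435) = (-23/2 + 13 - 9) - 313*(-435) = -15/2 + 136155 = 272295/2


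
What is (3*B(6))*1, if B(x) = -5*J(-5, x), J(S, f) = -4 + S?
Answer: 135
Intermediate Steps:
B(x) = 45 (B(x) = -5*(-4 - 5) = -5*(-9) = 45)
(3*B(6))*1 = (3*45)*1 = 135*1 = 135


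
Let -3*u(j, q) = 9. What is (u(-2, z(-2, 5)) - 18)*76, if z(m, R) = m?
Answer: -1596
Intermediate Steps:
u(j, q) = -3 (u(j, q) = -⅓*9 = -3)
(u(-2, z(-2, 5)) - 18)*76 = (-3 - 18)*76 = -21*76 = -1596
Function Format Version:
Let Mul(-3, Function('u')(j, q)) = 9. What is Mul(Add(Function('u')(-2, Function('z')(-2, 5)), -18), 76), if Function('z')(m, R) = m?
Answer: -1596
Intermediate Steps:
Function('u')(j, q) = -3 (Function('u')(j, q) = Mul(Rational(-1, 3), 9) = -3)
Mul(Add(Function('u')(-2, Function('z')(-2, 5)), -18), 76) = Mul(Add(-3, -18), 76) = Mul(-21, 76) = -1596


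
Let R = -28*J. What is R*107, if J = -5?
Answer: 14980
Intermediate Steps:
R = 140 (R = -28*(-5) = 140)
R*107 = 140*107 = 14980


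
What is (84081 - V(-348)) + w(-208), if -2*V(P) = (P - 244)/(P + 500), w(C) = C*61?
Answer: 1356430/19 ≈ 71391.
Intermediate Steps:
w(C) = 61*C
V(P) = -(-244 + P)/(2*(500 + P)) (V(P) = -(P - 244)/(2*(P + 500)) = -(-244 + P)/(2*(500 + P)))
(84081 - V(-348)) + w(-208) = (84081 - (244 - 1*(-348))/(2*(500 - 348))) + 61*(-208) = (84081 - (244 + 348)/(2*152)) - 12688 = (84081 - 592/(2*152)) - 12688 = (84081 - 1*37/19) - 12688 = (84081 - 37/19) - 12688 = 1597502/19 - 12688 = 1356430/19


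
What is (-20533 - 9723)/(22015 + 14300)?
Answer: -30256/36315 ≈ -0.83315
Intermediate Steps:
(-20533 - 9723)/(22015 + 14300) = -30256/36315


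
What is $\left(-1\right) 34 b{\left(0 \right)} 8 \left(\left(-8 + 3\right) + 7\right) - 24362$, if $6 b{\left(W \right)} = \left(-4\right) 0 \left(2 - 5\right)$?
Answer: $-24362$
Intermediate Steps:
$b{\left(W \right)} = 0$ ($b{\left(W \right)} = \frac{\left(-4\right) 0 \left(2 - 5\right)}{6} = \frac{0 \left(2 - 5\right)}{6} = \frac{0 \left(-3\right)}{6} = \frac{1}{6} \cdot 0 = 0$)
$\left(-1\right) 34 b{\left(0 \right)} 8 \left(\left(-8 + 3\right) + 7\right) - 24362 = \left(-1\right) 34 \cdot 0 \cdot 8 \left(\left(-8 + 3\right) + 7\right) - 24362 = \left(-34\right) 0 \left(-5 + 7\right) - 24362 = 0 \cdot 2 - 24362 = 0 - 24362 = -24362$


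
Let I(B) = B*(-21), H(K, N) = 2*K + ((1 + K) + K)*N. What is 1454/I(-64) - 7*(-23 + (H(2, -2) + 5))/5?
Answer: 116531/3360 ≈ 34.682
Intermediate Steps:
H(K, N) = 2*K + N*(1 + 2*K) (H(K, N) = 2*K + (1 + 2*K)*N = 2*K + N*(1 + 2*K))
I(B) = -21*B
1454/I(-64) - 7*(-23 + (H(2, -2) + 5))/5 = 1454/((-21*(-64))) - 7*(-23 + ((-2 + 2*2 + 2*2*(-2)) + 5))/5 = 1454/1344 - 7*(-23 + ((-2 + 4 - 8) + 5))*(1/5) = 1454*(1/1344) - 7*(-23 + (-6 + 5))*(1/5) = 727/672 - 7*(-23 - 1)*(1/5) = 727/672 - 7*(-24)*(1/5) = 727/672 + 168*(1/5) = 727/672 + 168/5 = 116531/3360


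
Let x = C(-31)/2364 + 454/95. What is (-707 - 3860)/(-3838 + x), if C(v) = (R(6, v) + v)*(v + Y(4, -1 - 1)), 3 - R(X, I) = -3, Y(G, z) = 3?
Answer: 256414215/215199571 ≈ 1.1915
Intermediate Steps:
R(X, I) = 6 (R(X, I) = 3 - 1*(-3) = 3 + 3 = 6)
C(v) = (3 + v)*(6 + v) (C(v) = (6 + v)*(v + 3) = (6 + v)*(3 + v) = (3 + v)*(6 + v))
x = 284939/56145 (x = (18 + (-31)² + 9*(-31))/2364 + 454/95 = (18 + 961 - 279)*(1/2364) + 454*(1/95) = 700*(1/2364) + 454/95 = 175/591 + 454/95 = 284939/56145 ≈ 5.0751)
(-707 - 3860)/(-3838 + x) = (-707 - 3860)/(-3838 + 284939/56145) = -4567/(-215199571/56145) = -4567*(-56145/215199571) = 256414215/215199571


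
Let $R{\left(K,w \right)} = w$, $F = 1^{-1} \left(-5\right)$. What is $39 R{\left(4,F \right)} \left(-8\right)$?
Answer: $1560$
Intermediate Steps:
$F = -5$ ($F = 1 \left(-5\right) = -5$)
$39 R{\left(4,F \right)} \left(-8\right) = 39 \left(-5\right) \left(-8\right) = \left(-195\right) \left(-8\right) = 1560$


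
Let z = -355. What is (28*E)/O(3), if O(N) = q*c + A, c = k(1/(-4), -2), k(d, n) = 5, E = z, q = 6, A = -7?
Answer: -9940/23 ≈ -432.17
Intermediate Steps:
E = -355
c = 5
O(N) = 23 (O(N) = 6*5 - 7 = 30 - 7 = 23)
(28*E)/O(3) = (28*(-355))/23 = -9940*1/23 = -9940/23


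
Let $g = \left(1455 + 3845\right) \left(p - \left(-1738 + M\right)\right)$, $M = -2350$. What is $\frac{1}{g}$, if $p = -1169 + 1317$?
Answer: $\frac{1}{22450800} \approx 4.4542 \cdot 10^{-8}$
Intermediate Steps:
$p = 148$
$g = 22450800$ ($g = \left(1455 + 3845\right) \left(148 + \left(1738 - -2350\right)\right) = 5300 \left(148 + \left(1738 + 2350\right)\right) = 5300 \left(148 + 4088\right) = 5300 \cdot 4236 = 22450800$)
$\frac{1}{g} = \frac{1}{22450800}$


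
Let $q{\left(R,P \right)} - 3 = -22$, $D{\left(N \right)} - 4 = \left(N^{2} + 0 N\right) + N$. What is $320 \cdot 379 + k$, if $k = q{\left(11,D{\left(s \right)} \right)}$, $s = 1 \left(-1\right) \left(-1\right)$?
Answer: $121261$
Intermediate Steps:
$s = 1$ ($s = \left(-1\right) \left(-1\right) = 1$)
$D{\left(N \right)} = 4 + N + N^{2}$ ($D{\left(N \right)} = 4 + \left(\left(N^{2} + 0 N\right) + N\right) = 4 + \left(\left(N^{2} + 0\right) + N\right) = 4 + \left(N^{2} + N\right) = 4 + \left(N + N^{2}\right) = 4 + N + N^{2}$)
$q{\left(R,P \right)} = -19$ ($q{\left(R,P \right)} = 3 - 22 = -19$)
$k = -19$
$320 \cdot 379 + k = 320 \cdot 379 - 19 = 121280 - 19 = 121261$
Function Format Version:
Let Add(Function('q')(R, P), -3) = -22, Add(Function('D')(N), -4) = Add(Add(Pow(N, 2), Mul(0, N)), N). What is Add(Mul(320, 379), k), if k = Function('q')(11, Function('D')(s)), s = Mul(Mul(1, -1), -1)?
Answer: 121261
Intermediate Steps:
s = 1 (s = Mul(-1, -1) = 1)
Function('D')(N) = Add(4, N, Pow(N, 2)) (Function('D')(N) = Add(4, Add(Add(Pow(N, 2), Mul(0, N)), N)) = Add(4, Add(Add(Pow(N, 2), 0), N)) = Add(4, Add(Pow(N, 2), N)) = Add(4, Add(N, Pow(N, 2))) = Add(4, N, Pow(N, 2)))
Function('q')(R, P) = -19 (Function('q')(R, P) = Add(3, -22) = -19)
k = -19
Add(Mul(320, 379), k) = Add(Mul(320, 379), -19) = Add(121280, -19) = 121261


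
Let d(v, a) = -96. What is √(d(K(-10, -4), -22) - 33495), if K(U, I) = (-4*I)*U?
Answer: I*√33591 ≈ 183.28*I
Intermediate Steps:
K(U, I) = -4*I*U
√(d(K(-10, -4), -22) - 33495) = √(-96 - 33495) = √(-33591) = I*√33591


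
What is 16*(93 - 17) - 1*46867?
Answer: -45651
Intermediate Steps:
16*(93 - 17) - 1*46867 = 16*76 - 46867 = 1216 - 46867 = -45651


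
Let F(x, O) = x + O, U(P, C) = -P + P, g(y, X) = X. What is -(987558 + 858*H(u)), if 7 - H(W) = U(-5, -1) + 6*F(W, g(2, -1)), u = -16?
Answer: -1081080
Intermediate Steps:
U(P, C) = 0
F(x, O) = O + x
H(W) = 13 - 6*W (H(W) = 7 - (0 + 6*(-1 + W)) = 7 - (0 + (-6 + 6*W)) = 7 - (-6 + 6*W) = 7 + (6 - 6*W) = 13 - 6*W)
-(987558 + 858*H(u)) = -(987558 + 858*(13 - 6*(-16))) = -(987558 + 858*(13 + 96)) = -858/(1/(974 + (109 + 177))) = -858/(1/(974 + 286)) = -858/(1/1260) = -858/1/1260 = -858*1260 = -1081080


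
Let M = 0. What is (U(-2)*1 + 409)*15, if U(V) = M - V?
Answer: 6165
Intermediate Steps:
U(V) = -V (U(V) = 0 - V = -V)
(U(-2)*1 + 409)*15 = (-1*(-2)*1 + 409)*15 = (2*1 + 409)*15 = (2 + 409)*15 = 411*15 = 6165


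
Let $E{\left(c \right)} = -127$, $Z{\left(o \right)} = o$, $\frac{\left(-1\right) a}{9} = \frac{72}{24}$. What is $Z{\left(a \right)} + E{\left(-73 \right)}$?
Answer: $-154$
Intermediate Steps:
$a = -27$ ($a = - 9 \cdot \frac{72}{24} = - 9 \cdot 72 \cdot \frac{1}{24} = \left(-9\right) 3 = -27$)
$Z{\left(a \right)} + E{\left(-73 \right)} = -27 - 127 = -154$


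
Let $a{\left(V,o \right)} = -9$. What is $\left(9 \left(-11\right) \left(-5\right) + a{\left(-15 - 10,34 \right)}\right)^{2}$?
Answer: $236196$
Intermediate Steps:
$\left(9 \left(-11\right) \left(-5\right) + a{\left(-15 - 10,34 \right)}\right)^{2} = \left(9 \left(-11\right) \left(-5\right) - 9\right)^{2} = \left(\left(-99\right) \left(-5\right) - 9\right)^{2} = \left(495 - 9\right)^{2} = 486^{2} = 236196$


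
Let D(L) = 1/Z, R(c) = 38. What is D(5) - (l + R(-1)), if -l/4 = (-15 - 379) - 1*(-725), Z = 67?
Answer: 86163/67 ≈ 1286.0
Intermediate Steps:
D(L) = 1/67
l = -1324 (l = -4*((-15 - 379) - 1*(-725)) = -4*(-394 + 725) = -4*331 = -1324)
D(5) - (l + R(-1)) = 1/67 - (-1324 + 38) = 1/67 - 1*(-1286) = 1/67 + 1286 = 86163/67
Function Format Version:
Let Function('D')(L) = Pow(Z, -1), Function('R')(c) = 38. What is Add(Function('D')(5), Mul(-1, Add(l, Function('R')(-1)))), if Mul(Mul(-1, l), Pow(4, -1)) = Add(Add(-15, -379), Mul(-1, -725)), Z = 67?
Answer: Rational(86163, 67) ≈ 1286.0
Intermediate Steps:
Function('D')(L) = Rational(1, 67) (Function('D')(L) = Pow(67, -1) = Rational(1, 67))
l = -1324 (l = Mul(-4, Add(Add(-15, -379), Mul(-1, -725))) = Mul(-4, Add(-394, 725)) = Mul(-4, 331) = -1324)
Add(Function('D')(5), Mul(-1, Add(l, Function('R')(-1)))) = Add(Rational(1, 67), Mul(-1, Add(-1324, 38))) = Add(Rational(1, 67), Mul(-1, -1286)) = Add(Rational(1, 67), 1286) = Rational(86163, 67)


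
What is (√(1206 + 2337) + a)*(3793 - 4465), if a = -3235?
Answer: 2173920 - 672*√3543 ≈ 2.1339e+6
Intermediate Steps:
(√(1206 + 2337) + a)*(3793 - 4465) = (√(1206 + 2337) - 3235)*(3793 - 4465) = (√3543 - 3235)*(-672) = (-3235 + √3543)*(-672) = 2173920 - 672*√3543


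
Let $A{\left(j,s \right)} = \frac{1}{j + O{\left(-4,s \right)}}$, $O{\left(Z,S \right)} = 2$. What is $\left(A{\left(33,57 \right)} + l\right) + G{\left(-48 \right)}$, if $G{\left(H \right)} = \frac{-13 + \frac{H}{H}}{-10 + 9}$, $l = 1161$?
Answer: $\frac{41056}{35} \approx 1173.0$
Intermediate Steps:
$A{\left(j,s \right)} = \frac{1}{2 + j}$ ($A{\left(j,s \right)} = \frac{1}{j + 2} = \frac{1}{2 + j}$)
$G{\left(H \right)} = 12$ ($G{\left(H \right)} = \frac{-13 + 1}{-1} = \left(-12\right) \left(-1\right) = 12$)
$\left(A{\left(33,57 \right)} + l\right) + G{\left(-48 \right)} = \left(\frac{1}{2 + 33} + 1161\right) + 12 = \left(\frac{1}{35} + 1161\right) + 12 = \frac{40636}{35} + 12 = \frac{41056}{35}$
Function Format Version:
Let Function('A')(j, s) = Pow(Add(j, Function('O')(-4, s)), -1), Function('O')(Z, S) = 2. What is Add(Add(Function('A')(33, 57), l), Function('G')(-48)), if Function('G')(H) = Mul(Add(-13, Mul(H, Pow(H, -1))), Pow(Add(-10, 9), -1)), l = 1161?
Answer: Rational(41056, 35) ≈ 1173.0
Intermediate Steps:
Function('A')(j, s) = Pow(Add(2, j), -1) (Function('A')(j, s) = Pow(Add(j, 2), -1) = Pow(Add(2, j), -1))
Function('G')(H) = 12 (Function('G')(H) = Mul(Add(-13, 1), Pow(-1, -1)) = Mul(-12, -1) = 12)
Add(Add(Function('A')(33, 57), l), Function('G')(-48)) = Add(Add(Pow(Add(2, 33), -1), 1161), 12) = Add(Add(Pow(35, -1), 1161), 12) = Add(Add(Rational(1, 35), 1161), 12) = Add(Rational(40636, 35), 12) = Rational(41056, 35)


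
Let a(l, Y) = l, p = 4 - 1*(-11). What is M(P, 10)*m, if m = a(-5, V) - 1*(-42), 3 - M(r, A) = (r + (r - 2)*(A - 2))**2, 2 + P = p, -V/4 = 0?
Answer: -377326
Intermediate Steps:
p = 15 (p = 4 + 11 = 15)
V = 0 (V = -4*0 = 0)
P = 13 (P = -2 + 15 = 13)
M(r, A) = 3 - (r + (-2 + A)*(-2 + r))**2 (M(r, A) = 3 - (r + (r - 2)*(A - 2))**2 = 3 - (r + (-2 + r)*(-2 + A))**2 = 3 - (r + (-2 + A)*(-2 + r))**2)
m = 37 (m = -5 - 1*(-42) = -5 + 42 = 37)
M(P, 10)*m = (3 - (4 - 1*13 - 2*10 + 10*13)**2)*37 = (3 - (4 - 13 - 20 + 130)**2)*37 = (3 - 1*101**2)*37 = (3 - 1*10201)*37 = (3 - 10201)*37 = -10198*37 = -377326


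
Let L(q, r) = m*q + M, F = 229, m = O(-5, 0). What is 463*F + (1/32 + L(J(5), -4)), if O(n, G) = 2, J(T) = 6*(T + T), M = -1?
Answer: 3396673/32 ≈ 1.0615e+5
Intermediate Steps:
J(T) = 12*T (J(T) = 6*(2*T) = 12*T)
m = 2
L(q, r) = -1 + 2*q (L(q, r) = 2*q - 1 = -1 + 2*q)
463*F + (1/32 + L(J(5), -4)) = 463*229 + (1/32 + (-1 + 2*(12*5))) = 106027 + (1/32 + (-1 + 2*60)) = 106027 + (1/32 + (-1 + 120)) = 106027 + (1/32 + 119) = 106027 + 3809/32 = 3396673/32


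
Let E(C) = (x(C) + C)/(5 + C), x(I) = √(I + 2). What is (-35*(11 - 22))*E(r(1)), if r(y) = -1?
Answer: 0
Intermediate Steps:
x(I) = √(2 + I)
E(C) = (C + √(2 + C))/(5 + C) (E(C) = (√(2 + C) + C)/(5 + C) = (C + √(2 + C))/(5 + C))
(-35*(11 - 22))*E(r(1)) = (-35*(11 - 22))*((-1 + √(2 - 1))/(5 - 1)) = (-35*(-11))*((-1 + √1)/4) = 385*((-1 + 1)/4) = 385*((¼)*0) = 385*0 = 0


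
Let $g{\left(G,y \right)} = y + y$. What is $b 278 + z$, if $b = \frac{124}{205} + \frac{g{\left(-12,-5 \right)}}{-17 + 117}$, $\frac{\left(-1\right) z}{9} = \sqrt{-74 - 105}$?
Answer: $\frac{28773}{205} - 9 i \sqrt{179} \approx 140.36 - 120.41 i$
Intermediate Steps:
$z = - 9 i \sqrt{179}$ ($z = - 9 \sqrt{-74 - 105} = - 9 \sqrt{-179} = - 9 i \sqrt{179} \approx - 120.41 i$)
$g{\left(G,y \right)} = 2 y$
$b = \frac{207}{410}$ ($b = \frac{124}{205} + \frac{2 \left(-5\right)}{-17 + 117} = 124 \cdot \frac{1}{205} - \frac{10}{100} = \frac{124}{205} - \frac{1}{10} = \frac{207}{410} \approx 0.50488$)
$b 278 + z = \frac{207}{410} \cdot 278 - 9 i \sqrt{179} = \frac{28773}{205} - 9 i \sqrt{179}$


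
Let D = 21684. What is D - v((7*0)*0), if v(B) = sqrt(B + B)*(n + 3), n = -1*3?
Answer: 21684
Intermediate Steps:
n = -3
v(B) = 0 (v(B) = sqrt(B + B)*(-3 + 3) = sqrt(2*B)*0 = (sqrt(2)*sqrt(B))*0 = 0)
D - v((7*0)*0) = 21684 - 1*0 = 21684 + 0 = 21684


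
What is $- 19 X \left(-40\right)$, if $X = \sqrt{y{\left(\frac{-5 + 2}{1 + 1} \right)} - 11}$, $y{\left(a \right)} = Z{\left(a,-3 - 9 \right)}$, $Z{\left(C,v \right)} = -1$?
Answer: $1520 i \sqrt{3} \approx 2632.7 i$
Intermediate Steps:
$y{\left(a \right)} = -1$
$X = 2 i \sqrt{3}$ ($X = \sqrt{-1 - 11} = \sqrt{-12} = 2 i \sqrt{3} \approx 3.4641 i$)
$- 19 X \left(-40\right) = - 19 \cdot 2 i \sqrt{3} \left(-40\right) = - 38 i \sqrt{3} \left(-40\right) = 1520 i \sqrt{3}$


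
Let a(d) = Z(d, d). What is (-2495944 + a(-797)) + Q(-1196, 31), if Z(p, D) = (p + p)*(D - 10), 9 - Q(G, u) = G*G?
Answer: -2639993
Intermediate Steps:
Q(G, u) = 9 - G² (Q(G, u) = 9 - G*G = 9 - G²)
Z(p, D) = 2*p*(-10 + D) (Z(p, D) = (2*p)*(-10 + D) = 2*p*(-10 + D))
a(d) = 2*d*(-10 + d)
(-2495944 + a(-797)) + Q(-1196, 31) = (-2495944 + 2*(-797)*(-10 - 797)) + (9 - 1*(-1196)²) = (-2495944 + 2*(-797)*(-807)) + (9 - 1*1430416) = (-2495944 + 1286358) + (9 - 1430416) = -1209586 - 1430407 = -2639993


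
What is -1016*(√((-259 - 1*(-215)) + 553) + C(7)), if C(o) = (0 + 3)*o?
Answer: -21336 - 1016*√509 ≈ -44258.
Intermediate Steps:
C(o) = 3*o
-1016*(√((-259 - 1*(-215)) + 553) + C(7)) = -1016*(√((-259 - 1*(-215)) + 553) + 3*7) = -1016*(√((-259 + 215) + 553) + 21) = -1016*(√(-44 + 553) + 21) = -1016*(√509 + 21) = -1016*(21 + √509) = -21336 - 1016*√509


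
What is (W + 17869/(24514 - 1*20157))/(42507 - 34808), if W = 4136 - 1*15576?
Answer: -49826211/33544543 ≈ -1.4854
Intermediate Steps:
W = -11440 (W = 4136 - 15576 = -11440)
(W + 17869/(24514 - 1*20157))/(42507 - 34808) = (-11440 + 17869/(24514 - 1*20157))/(42507 - 34808) = (-11440 + 17869/(24514 - 20157))/7699 = (-11440 + 17869/4357)*(1/7699) = -49826211/4357*1/7699 = -49826211/33544543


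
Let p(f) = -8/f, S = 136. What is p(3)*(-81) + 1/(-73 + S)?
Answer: 13609/63 ≈ 216.02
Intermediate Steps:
p(3)*(-81) + 1/(-73 + S) = -8/3*(-81) + 1/(-73 + 136) = -8*1/3*(-81) + 1/63 = -8/3*(-81) + 1/63 = 216 + 1/63 = 13609/63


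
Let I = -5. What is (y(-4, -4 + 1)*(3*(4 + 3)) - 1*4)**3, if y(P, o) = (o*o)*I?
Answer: -854670349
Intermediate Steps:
y(P, o) = -5*o**2 (y(P, o) = (o*o)*(-5) = o**2*(-5) = -5*o**2)
(y(-4, -4 + 1)*(3*(4 + 3)) - 1*4)**3 = ((-5*(-4 + 1)**2)*(3*(4 + 3)) - 1*4)**3 = ((-5*(-3)**2)*(3*7) - 4)**3 = (-5*9*21 - 4)**3 = (-45*21 - 4)**3 = (-945 - 4)**3 = (-949)**3 = -854670349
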